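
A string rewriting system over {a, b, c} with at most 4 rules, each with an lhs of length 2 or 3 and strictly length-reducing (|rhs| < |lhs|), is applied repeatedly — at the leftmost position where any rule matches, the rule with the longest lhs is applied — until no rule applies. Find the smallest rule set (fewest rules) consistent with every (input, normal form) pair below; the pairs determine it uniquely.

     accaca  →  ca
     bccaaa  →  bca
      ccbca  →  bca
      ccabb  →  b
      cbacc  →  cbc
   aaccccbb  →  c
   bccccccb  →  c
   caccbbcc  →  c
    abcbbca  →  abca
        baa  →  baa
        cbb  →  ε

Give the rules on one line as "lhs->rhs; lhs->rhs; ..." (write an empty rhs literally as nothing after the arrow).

ac->; bb->c; cc->; cca->bc

  | accaca => caca => ca
  | bccaaa => bbcaa => ccaa => bca
  | ccbca => bca
  | ccabb => bcbb => bcc => b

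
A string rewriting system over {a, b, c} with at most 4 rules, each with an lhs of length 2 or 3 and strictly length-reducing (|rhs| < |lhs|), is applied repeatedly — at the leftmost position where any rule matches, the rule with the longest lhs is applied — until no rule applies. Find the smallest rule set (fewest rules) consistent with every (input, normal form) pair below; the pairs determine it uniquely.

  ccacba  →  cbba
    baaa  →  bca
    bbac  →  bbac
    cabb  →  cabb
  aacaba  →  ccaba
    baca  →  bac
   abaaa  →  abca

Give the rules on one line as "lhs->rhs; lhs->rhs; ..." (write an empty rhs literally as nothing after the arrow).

aa->c; aca->ac; cac->b

  | ccacba => cbba
  | baaa => bca
  | bbac
  | cabb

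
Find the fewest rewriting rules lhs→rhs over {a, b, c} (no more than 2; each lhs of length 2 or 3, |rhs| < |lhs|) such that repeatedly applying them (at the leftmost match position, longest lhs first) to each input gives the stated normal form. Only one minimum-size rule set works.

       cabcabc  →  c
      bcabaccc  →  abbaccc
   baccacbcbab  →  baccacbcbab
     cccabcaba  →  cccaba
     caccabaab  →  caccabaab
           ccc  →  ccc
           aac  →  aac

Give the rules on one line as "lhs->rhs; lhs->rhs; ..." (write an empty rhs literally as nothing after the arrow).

  | cabcabc => cabc => c
  | bcabaccc => abbaccc
  | baccacbcbab
  | cccabcaba => cccaba

abc->; bca->ab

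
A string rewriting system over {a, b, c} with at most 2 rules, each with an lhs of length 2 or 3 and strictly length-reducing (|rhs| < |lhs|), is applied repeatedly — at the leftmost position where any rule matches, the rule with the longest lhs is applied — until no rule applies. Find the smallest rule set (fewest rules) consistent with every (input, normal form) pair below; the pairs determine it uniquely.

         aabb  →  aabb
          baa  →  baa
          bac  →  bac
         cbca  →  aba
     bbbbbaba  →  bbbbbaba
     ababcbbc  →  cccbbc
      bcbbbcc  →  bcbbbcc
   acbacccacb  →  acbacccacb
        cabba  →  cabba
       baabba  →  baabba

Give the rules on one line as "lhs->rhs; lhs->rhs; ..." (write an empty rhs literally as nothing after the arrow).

abc->cc; cbc->ab

  | aabb
  | baa
  | bac
  | cbca => aba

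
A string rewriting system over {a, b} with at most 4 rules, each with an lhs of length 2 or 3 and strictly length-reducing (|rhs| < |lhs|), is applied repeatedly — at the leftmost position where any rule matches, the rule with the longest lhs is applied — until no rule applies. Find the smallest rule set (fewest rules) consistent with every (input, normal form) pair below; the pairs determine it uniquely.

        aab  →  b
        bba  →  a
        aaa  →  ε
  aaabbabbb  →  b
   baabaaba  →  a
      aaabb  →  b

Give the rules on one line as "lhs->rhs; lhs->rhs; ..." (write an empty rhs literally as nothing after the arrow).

aaa->; ab->b; ba->a; bb->b

  | aab => ab => b
  | bba => ba => a
  | aaa => ε
  | aaabbabbb => bbabbb => babbb => abbb => bbb => bb => b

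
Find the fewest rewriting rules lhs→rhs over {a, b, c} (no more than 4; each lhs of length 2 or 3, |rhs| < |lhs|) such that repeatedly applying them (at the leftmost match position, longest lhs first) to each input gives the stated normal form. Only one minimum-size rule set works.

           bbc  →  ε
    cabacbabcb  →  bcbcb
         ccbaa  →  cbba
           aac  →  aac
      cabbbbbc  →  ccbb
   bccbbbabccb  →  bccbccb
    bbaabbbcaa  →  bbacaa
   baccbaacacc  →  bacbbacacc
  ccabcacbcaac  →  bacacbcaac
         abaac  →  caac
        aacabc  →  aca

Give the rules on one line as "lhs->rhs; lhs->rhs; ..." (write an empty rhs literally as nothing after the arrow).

  | bbc => ε
  | cabacbabcb => ccacbabcb => ccabbbcb => cccbbcb => babbcb => bcbcb
  | ccbaa => cbba
  | aac

ab->c; bbc->; cba->bb; ccc->ba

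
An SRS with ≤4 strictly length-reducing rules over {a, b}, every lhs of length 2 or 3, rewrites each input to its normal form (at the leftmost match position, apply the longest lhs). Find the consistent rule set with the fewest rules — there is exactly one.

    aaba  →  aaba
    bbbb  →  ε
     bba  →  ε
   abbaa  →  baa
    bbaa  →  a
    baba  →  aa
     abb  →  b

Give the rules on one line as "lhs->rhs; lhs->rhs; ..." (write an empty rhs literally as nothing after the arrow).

  | aaba
  | bbbb => bb => ε
  | bba => ε
  | abbaa => baa

abb->b; bab->a; bb->; bba->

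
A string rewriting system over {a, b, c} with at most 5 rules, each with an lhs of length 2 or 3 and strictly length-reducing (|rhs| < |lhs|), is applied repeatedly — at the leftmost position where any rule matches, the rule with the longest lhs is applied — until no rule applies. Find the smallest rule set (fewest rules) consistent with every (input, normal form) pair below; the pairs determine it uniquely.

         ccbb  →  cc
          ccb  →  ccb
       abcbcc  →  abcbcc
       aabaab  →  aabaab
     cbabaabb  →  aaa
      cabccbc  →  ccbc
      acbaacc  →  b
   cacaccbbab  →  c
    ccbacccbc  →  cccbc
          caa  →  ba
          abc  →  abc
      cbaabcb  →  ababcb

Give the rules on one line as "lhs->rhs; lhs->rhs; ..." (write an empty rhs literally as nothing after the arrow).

ac->; bb->; ca->b; cba->ab

  | ccbb => cc
  | ccb
  | abcbcc
  | aabaab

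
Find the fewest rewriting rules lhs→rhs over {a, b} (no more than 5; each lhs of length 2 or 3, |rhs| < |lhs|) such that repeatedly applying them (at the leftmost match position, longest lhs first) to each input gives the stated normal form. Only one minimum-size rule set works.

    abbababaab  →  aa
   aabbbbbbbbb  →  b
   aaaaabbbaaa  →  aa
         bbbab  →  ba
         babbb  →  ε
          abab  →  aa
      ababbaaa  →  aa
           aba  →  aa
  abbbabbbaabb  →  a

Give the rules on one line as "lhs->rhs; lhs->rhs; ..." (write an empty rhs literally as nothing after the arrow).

  | abbababaab => ababaab => aabaab => aaaab => aaab => aab => aa
  | aabbbbbbbbb => abbbbbbb => bbbbb => bbb => b
  | aaaaabbbaaa => aaaabbbaaa => aaabbbaaa => aabbbaaa => abaaa => aaaa => aaa => aa
  | bbbab => bab => ba

aaa->aa; ab->a; abb->; bb->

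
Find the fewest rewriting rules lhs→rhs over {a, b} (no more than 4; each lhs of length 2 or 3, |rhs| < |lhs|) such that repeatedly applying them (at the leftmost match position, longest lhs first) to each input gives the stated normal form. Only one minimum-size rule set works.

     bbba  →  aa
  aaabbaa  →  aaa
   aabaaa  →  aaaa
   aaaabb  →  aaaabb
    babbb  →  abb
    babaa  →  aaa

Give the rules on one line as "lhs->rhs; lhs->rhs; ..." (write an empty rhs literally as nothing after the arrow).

ba->; bab->a; bbb->a

  | bbba => aa
  | aaabbaa => aaaba => aaa
  | aabaaa => aaaa
  | aaaabb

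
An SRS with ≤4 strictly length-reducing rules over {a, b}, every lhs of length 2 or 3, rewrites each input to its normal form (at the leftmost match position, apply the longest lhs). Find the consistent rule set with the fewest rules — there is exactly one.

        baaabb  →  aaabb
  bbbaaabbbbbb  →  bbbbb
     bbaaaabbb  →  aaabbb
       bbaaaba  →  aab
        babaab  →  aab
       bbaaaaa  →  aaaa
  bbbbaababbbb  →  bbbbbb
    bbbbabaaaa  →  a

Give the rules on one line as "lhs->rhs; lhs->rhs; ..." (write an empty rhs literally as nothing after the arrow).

aba->ab; ba->a; bab->; bba->b

  | baaabb => aaabb
  | bbbaaabbbbbb => bbaabbbbbb => babbbbbb => bbbbb
  | bbaaaabbb => baaabbb => aaabbb
  | bbaaaba => baaba => aaba => aab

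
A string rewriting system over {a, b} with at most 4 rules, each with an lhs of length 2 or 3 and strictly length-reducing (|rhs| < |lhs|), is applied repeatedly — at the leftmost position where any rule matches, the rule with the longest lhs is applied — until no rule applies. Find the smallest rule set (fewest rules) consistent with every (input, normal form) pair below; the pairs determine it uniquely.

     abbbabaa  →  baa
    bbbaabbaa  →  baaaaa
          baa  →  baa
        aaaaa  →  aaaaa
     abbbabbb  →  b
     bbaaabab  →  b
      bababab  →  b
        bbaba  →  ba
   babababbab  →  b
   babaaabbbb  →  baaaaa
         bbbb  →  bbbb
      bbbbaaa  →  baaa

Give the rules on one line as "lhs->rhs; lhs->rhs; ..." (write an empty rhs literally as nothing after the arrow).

  | abbbabaa => aababaa => ababaa => babaa => abaa => baa
  | bbbaabbaa => bbaabbaa => baabbaa => baaaaa
  | baa
  | aaaaa

ab->b; abb->aa; bab->ab; bba->ba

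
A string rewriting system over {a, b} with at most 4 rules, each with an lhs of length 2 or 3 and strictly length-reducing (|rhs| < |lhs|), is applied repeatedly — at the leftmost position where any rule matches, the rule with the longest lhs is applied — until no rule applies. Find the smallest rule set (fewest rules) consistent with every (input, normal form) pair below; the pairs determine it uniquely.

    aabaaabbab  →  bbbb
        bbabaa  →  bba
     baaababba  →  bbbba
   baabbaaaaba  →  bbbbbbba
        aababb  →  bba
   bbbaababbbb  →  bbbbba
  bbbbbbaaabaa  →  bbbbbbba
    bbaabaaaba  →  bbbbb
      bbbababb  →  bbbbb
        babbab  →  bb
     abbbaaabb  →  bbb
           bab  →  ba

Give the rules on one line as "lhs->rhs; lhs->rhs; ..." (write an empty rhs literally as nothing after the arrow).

  | aabaaabbab => bbaaabbab => bbbabbab => bbbabab => bbbb
  | bbabaa => bba
  | baaababba => bbababba => bbbba
  | baabbaaaaba => bbbbaaaaba => bbbbbaaba => bbbbbbba

aa->b; ab->a; aba->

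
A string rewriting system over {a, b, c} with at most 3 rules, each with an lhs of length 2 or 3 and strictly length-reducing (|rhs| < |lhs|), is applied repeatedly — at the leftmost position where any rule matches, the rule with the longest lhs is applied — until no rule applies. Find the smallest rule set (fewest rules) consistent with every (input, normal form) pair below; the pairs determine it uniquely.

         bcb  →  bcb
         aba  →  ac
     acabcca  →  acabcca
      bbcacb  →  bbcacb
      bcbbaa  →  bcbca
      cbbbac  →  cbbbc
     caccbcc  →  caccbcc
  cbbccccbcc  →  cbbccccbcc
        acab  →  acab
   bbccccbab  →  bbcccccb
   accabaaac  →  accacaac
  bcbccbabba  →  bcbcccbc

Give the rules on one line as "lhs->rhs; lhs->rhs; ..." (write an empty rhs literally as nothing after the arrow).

ba->c; bac->bc

  | bcb
  | aba => ac
  | acabcca
  | bbcacb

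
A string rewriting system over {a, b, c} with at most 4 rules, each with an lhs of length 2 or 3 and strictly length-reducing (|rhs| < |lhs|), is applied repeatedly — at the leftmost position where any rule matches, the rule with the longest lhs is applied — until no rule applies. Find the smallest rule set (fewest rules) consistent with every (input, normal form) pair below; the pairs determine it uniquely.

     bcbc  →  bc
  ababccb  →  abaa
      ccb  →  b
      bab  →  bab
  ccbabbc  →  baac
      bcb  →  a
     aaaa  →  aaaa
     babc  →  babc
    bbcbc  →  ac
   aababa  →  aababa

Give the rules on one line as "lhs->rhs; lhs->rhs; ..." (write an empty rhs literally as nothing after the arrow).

bb->a; cb->b; cbc->c

  | bcbc => bc
  | ababccb => ababcb => ababb => abaa
  | ccb => cb => b
  | bab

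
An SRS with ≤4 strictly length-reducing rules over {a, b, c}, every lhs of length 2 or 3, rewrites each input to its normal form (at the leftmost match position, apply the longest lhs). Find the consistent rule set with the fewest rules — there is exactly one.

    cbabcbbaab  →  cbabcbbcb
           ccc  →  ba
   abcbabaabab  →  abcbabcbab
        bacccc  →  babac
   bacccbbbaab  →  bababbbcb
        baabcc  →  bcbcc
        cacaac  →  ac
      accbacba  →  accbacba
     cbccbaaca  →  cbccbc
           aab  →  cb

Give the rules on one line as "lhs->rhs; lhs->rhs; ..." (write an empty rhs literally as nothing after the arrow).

aa->c; ca->; ccc->ba

  | cbabcbbaab => cbabcbbcb
  | ccc => ba
  | abcbabaabab => abcbabcbab
  | bacccc => babac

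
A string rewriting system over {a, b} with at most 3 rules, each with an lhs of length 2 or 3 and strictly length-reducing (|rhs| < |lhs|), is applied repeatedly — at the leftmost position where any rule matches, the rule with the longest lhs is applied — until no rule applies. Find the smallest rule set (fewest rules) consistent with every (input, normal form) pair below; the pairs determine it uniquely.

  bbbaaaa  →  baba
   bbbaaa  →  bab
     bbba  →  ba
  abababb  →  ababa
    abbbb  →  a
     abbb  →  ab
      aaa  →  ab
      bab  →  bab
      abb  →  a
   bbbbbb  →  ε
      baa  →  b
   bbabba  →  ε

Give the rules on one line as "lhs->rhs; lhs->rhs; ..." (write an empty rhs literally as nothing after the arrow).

  | bbbaaaa => baaaa => baba
  | bbbaaa => baaa => bab
  | bbba => ba
  | abababb => ababa

aa->; aaa->ab; bb->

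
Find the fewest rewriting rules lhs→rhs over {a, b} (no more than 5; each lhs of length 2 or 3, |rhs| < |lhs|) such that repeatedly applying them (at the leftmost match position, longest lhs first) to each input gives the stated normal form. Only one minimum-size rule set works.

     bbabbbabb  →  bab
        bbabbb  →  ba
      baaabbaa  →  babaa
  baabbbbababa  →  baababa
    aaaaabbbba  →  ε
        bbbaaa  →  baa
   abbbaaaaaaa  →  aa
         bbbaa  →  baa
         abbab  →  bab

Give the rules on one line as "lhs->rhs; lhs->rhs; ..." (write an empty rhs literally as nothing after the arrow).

aaa->aa; abb->b; bba->; bbb->ba

  | bbabbbabb => bbbabb => baabb => bab
  | bbabbb => bbb => ba
  | baaabbaa => baabbaa => babaa
  | baabbbbababa => babbbababa => bbbababa => baababa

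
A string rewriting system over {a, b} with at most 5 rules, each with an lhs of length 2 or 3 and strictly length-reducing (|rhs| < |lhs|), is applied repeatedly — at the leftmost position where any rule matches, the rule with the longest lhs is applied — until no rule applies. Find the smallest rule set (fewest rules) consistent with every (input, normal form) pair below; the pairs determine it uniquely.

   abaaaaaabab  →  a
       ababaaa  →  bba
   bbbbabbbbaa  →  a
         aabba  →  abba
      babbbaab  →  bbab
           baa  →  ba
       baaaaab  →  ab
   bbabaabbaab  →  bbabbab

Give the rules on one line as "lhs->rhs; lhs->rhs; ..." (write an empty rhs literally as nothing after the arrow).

  | abaaaaaabab => aaaaabab => baaabab => bbabab => bbb => a
  | ababaaa => baaa => bba
  | bbbbabbbbaa => ababbbbaa => bbbbaa => abaa => a
  | aabba => abba

aa->a; aaa->ba; aba->; bbb->a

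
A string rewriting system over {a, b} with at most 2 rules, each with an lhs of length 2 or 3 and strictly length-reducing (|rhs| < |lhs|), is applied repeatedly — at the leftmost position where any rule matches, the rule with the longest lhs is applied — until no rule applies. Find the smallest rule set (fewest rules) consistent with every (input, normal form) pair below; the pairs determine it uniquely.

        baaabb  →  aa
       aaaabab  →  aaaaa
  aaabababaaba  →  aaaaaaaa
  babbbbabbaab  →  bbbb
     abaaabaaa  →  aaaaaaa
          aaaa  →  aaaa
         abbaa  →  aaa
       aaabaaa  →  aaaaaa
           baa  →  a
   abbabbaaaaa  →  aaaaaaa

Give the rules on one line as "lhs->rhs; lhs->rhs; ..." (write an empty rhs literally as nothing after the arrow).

ab->a; ba->

  | baaabb => aabb => aab => aa
  | aaaabab => aaaaab => aaaaa
  | aaabababaaba => aaaababaaba => aaaaabaaba => aaaaaaaba => aaaaaaaa
  | babbbbabbaab => bbbbabbaab => bbbbbaab => bbbbab => bbbb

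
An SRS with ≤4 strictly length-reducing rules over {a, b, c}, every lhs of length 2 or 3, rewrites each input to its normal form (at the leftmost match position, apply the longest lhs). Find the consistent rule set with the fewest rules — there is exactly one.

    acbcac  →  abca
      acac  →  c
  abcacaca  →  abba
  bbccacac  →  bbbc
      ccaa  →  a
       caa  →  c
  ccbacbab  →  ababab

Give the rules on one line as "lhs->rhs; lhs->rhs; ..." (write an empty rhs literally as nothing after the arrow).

aa->; ac->a; bcc->bb; cc->a

  | acbcac => abcac => abca
  | acac => aac => c
  | abcacaca => abcaaca => abcca => abba
  | bbccacac => bbbacac => bbbaac => bbbc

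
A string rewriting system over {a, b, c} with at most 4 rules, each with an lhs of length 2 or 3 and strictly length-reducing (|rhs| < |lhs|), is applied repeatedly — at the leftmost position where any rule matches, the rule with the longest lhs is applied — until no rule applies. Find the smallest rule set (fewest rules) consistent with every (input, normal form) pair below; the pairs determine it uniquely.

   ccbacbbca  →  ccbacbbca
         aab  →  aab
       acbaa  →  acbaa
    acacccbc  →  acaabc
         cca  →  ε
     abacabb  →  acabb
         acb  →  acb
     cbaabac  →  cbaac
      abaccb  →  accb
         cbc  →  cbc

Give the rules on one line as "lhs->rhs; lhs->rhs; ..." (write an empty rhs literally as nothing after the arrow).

aba->a; cca->; ccc->a

  | ccbacbbca
  | aab
  | acbaa
  | acacccbc => acaabc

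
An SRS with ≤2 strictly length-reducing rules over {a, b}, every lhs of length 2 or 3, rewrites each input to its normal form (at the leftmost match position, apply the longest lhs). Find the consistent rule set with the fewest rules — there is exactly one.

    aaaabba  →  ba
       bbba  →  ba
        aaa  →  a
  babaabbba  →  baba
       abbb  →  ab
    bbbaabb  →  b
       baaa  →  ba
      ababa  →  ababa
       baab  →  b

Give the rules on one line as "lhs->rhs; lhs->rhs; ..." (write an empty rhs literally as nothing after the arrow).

  | aaaabba => aabba => bba => ba
  | bbba => bba => ba
  | aaa => a
  | babaabbba => babbbba => babbba => babba => baba

aa->; bb->b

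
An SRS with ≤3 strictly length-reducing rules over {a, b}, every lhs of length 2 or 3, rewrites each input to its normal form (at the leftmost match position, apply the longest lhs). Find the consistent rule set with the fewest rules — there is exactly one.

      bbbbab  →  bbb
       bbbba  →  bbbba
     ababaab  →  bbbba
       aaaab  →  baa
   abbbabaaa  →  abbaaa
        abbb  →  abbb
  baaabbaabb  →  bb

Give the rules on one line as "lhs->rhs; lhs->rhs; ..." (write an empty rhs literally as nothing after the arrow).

aab->ba; aba->bb; bab->

  | bbbbab => bbb
  | bbbba
  | ababaab => bbbaab => bbbba
  | aaaab => aaba => baa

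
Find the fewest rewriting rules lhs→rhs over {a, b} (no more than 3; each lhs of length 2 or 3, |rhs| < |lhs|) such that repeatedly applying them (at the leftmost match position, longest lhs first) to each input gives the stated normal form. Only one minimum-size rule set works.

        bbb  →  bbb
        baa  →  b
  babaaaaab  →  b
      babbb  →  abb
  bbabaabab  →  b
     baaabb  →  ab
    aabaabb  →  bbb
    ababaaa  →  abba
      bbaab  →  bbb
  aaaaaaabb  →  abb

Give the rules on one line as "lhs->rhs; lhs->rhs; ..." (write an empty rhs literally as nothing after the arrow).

  | bbb
  | baa => b
  | babaaaaab => aaaaaab => aaaab => aab => b
  | babbb => abb

aa->; aba->ab; bab->a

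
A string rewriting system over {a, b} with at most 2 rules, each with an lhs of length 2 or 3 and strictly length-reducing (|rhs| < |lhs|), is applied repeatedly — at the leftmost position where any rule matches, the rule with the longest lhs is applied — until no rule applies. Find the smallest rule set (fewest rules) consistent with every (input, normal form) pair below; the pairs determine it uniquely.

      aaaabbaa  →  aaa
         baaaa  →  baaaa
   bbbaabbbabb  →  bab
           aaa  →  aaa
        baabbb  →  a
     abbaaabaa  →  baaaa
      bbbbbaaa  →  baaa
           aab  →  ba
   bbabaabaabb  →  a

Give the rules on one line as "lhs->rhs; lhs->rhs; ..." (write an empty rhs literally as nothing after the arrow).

aab->ba; bb->

  | aaaabbaa => aababaa => baabaa => bbaaa => aaa
  | baaaa
  | bbbaabbbabb => baabbbabb => bbabbabb => abbabb => aabb => bab
  | aaa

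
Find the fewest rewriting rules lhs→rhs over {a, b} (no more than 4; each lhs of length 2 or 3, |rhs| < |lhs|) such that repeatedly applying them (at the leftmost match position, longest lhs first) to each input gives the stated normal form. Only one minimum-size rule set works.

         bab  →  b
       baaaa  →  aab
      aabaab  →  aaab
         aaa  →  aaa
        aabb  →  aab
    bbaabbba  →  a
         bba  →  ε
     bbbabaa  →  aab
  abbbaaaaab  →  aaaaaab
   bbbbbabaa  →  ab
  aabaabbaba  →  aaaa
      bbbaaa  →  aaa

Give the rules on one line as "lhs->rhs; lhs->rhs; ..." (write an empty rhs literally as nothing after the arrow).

ba->; baa->ab; bb->b; bbb->

  | bab => b
  | baaaa => abaa => aab
  | aabaab => aaabb => aaab
  | aaa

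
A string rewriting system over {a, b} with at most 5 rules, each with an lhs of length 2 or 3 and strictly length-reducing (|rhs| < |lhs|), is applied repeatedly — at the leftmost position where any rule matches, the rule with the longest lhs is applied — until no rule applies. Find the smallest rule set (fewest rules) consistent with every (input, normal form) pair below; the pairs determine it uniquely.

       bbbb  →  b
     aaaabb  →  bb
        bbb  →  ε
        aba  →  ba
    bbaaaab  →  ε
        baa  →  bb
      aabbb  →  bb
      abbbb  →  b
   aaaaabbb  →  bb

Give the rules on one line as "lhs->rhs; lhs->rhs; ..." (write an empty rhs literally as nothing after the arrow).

  | bbbb => b
  | aaaabb => baabb => bb
  | bbb => ε
  | aba => ba

aa->b; aab->; ab->b; bbb->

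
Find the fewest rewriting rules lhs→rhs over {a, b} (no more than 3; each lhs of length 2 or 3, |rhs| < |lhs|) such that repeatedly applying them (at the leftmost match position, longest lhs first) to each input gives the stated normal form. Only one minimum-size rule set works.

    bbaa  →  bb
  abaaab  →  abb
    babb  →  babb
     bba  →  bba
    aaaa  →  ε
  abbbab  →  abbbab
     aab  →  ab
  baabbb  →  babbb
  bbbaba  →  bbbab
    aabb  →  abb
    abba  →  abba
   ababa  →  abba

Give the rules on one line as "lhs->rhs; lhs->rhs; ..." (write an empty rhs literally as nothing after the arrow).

  | bbaa => bb
  | abaaab => abaab => abab => abb
  | babb
  | bba

aa->; aab->ab; aba->ab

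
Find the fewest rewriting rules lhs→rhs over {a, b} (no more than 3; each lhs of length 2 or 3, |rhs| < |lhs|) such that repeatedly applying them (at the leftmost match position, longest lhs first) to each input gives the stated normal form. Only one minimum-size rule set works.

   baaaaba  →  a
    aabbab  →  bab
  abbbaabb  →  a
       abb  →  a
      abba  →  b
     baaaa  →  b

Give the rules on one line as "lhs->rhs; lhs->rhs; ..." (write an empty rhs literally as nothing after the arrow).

aa->b; bb->

  | baaaaba => bbaaba => aaba => bba => a
  | aabbab => bbbab => bab
  | abbbaabb => abaabb => abbbb => abb => a
  | abb => a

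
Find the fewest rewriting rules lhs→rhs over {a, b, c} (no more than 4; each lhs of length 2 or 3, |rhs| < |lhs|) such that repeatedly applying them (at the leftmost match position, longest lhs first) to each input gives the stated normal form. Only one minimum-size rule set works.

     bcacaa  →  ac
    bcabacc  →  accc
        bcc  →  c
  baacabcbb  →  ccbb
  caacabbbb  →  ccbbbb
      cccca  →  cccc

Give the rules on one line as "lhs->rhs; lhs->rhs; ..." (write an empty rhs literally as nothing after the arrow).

  | bcacaa => acaa => aca => ac
  | bcabacc => abacc => accc
  | bcc => c
  | baacabcbb => cacabcbb => ccabcbb => ccbcbb => ccbb

ba->c; bc->; ca->c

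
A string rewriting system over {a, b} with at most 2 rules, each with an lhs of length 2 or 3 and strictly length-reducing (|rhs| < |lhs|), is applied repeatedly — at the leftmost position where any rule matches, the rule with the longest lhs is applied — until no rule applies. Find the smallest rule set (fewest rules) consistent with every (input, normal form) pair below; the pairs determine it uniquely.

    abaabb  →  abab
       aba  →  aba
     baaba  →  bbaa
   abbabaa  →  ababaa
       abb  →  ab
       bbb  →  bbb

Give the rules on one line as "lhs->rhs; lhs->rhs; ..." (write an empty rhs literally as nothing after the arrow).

aab->ba; abb->ab

  | abaabb => abbab => abab
  | aba
  | baaba => bbaa
  | abbabaa => ababaa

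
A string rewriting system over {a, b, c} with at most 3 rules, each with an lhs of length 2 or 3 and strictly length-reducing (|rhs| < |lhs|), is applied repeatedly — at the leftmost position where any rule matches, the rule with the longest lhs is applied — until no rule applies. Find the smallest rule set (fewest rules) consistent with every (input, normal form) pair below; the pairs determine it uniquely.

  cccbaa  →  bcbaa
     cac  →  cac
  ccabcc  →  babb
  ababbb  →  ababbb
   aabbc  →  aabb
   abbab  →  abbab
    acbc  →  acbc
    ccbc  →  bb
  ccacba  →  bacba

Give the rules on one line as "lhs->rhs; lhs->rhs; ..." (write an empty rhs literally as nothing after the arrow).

  | cccbaa => bcbaa
  | cac
  | ccabcc => babcc => babb
  | ababbb

bbc->bb; cc->b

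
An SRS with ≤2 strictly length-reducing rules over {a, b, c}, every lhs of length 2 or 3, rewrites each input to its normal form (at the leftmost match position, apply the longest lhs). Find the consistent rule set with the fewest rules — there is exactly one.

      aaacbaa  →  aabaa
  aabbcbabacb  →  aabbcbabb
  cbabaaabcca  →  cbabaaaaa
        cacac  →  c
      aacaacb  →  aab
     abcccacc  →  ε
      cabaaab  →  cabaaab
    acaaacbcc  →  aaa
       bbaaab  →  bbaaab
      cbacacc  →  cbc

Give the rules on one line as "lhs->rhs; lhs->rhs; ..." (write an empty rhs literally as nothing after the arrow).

ac->; bcc->a

  | aaacbaa => aabaa
  | aabbcbabacb => aabbcbabb
  | cbabaaabcca => cbabaaaaa
  | cacac => cac => c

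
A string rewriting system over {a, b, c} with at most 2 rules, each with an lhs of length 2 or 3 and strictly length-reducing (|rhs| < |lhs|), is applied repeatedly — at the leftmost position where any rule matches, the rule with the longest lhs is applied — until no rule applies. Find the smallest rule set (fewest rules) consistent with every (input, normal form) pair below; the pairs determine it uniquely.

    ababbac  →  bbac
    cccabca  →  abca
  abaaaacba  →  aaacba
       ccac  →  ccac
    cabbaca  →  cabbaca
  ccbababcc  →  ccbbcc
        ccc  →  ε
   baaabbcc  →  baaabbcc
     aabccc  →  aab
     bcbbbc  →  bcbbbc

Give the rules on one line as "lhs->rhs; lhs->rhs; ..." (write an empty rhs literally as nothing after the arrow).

  | ababbac => bbac
  | cccabca => abca
  | abaaaacba => aaacba
  | ccac

aba->; ccc->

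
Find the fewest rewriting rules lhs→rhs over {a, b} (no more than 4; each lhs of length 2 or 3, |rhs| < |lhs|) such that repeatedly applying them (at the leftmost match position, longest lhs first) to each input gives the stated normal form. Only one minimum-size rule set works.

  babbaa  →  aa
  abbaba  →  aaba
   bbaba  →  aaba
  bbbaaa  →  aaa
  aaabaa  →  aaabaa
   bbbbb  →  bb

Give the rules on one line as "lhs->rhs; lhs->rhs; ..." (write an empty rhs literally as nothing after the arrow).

abb->bb; bba->aa; bbb->

  | babbaa => bbbaa => aa
  | abbaba => bbaba => aaba
  | bbaba => aaba
  | bbbaaa => aaa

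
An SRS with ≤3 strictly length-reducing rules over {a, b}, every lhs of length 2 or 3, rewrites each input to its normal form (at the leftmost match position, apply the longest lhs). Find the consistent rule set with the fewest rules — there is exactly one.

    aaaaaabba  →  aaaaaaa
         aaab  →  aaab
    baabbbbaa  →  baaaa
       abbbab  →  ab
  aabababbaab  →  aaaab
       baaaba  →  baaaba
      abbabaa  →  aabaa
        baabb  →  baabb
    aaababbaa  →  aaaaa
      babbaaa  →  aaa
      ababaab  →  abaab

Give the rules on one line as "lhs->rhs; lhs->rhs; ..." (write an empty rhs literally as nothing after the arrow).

bab->b; bba->a

  | aaaaaabba => aaaaaaa
  | aaab
  | baabbbbaa => baabbaa => baaaa
  | abbbab => abab => ab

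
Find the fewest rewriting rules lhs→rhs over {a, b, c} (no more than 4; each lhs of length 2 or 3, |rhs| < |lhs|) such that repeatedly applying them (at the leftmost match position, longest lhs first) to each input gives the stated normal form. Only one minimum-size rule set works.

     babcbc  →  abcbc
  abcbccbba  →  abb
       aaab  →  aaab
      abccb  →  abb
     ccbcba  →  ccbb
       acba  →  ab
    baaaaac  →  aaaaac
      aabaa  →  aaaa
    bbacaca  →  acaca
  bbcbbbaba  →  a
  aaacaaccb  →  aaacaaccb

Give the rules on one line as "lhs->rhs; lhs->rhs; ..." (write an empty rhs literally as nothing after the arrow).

ba->a; bcc->b; cba->b

  | babcbc => abcbc
  | abcbccbba => abcbbba => abcbba => abcba => abb
  | aaab
  | abccb => abb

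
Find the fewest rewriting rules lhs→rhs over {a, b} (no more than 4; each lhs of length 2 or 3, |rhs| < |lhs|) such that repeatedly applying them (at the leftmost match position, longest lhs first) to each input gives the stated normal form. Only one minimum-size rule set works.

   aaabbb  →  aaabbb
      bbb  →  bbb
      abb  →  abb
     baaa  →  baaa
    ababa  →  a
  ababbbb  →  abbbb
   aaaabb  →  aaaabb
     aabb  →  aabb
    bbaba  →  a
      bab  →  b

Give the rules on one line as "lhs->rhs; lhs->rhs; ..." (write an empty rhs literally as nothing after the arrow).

  | aaabbb
  | bbb
  | abb
  | baaa

aba->a; bab->b; bba->a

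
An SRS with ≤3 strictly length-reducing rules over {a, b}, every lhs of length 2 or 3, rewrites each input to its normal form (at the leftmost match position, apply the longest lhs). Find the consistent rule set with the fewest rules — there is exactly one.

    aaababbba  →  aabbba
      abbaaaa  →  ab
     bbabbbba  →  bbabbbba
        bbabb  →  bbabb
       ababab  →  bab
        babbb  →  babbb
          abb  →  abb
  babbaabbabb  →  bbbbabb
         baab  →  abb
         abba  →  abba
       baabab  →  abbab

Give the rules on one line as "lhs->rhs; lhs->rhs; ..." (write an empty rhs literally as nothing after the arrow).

  | aaababbba => aabbba
  | abbaaaa => ababaa => baa => ab
  | bbabbbba
  | bbabb

aba->; baa->ab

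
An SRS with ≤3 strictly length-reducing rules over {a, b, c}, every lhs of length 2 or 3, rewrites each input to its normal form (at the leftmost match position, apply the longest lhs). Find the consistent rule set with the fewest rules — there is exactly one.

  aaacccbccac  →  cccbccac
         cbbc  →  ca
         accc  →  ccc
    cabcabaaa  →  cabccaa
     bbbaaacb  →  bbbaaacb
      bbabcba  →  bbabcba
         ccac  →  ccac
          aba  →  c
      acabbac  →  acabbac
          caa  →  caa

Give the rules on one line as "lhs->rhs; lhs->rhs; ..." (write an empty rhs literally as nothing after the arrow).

  | aaacccbccac => aacccbccac => acccbccac => cccbccac
  | cbbc => ca
  | accc => ccc
  | cabcabaaa => cabccaa

aba->c; acc->cc; bbc->a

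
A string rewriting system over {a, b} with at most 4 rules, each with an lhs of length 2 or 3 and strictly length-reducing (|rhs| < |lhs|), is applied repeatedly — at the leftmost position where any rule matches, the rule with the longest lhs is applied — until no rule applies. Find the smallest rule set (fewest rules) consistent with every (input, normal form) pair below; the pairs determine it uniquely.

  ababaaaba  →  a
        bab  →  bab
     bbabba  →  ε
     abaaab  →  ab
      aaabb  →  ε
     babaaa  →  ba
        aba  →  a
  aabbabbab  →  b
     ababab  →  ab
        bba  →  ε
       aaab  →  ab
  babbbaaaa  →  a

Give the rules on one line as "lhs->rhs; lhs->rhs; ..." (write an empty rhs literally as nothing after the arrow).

aa->; aba->a; bb->a

  | ababaaaba => abaaaba => aaaba => aba => a
  | bab
  | bbabba => aabba => bba => aa => ε
  | abaaab => aaab => ab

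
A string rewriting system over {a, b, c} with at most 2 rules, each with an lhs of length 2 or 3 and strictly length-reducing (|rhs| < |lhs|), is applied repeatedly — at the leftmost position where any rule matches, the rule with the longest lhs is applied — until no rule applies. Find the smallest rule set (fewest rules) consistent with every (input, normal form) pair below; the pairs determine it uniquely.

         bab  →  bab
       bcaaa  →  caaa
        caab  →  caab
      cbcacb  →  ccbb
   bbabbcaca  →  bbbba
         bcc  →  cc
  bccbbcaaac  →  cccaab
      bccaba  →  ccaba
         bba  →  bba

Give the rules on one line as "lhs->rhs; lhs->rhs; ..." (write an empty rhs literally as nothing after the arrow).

ac->b; bc->c

  | bab
  | bcaaa => caaa
  | caab
  | cbcacb => ccacb => ccbb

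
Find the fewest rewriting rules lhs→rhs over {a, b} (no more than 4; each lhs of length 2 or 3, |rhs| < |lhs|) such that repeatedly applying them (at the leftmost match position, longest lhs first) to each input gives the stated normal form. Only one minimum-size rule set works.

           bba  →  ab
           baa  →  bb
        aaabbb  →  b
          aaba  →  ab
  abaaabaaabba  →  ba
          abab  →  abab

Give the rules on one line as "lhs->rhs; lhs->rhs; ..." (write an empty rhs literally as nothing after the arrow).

  | bba => ab
  | baa => bb
  | aaabbb => babbb => bbbb => b
  | aaba => bba => ab

aa->b; abb->bb; bba->ab; bbb->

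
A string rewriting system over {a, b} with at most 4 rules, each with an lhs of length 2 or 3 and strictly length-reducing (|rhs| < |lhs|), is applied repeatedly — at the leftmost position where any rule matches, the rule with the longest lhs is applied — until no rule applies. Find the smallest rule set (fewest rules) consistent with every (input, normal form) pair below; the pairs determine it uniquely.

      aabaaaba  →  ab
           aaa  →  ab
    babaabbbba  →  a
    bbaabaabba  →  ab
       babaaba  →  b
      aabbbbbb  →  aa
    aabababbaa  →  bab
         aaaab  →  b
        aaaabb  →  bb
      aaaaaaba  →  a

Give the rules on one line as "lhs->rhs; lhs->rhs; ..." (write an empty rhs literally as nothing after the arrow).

  | aabaaaba => aaaba => abba => aaa => ab
  | aaa => ab
  | babaabbbba => babbbba => baabba => abbba => aaba => a
  | bbaabaabba => babbaabba => baaaabba => abaabba => abba => aaa => ab

aaa->ab; aba->; abb->aa; baa->ab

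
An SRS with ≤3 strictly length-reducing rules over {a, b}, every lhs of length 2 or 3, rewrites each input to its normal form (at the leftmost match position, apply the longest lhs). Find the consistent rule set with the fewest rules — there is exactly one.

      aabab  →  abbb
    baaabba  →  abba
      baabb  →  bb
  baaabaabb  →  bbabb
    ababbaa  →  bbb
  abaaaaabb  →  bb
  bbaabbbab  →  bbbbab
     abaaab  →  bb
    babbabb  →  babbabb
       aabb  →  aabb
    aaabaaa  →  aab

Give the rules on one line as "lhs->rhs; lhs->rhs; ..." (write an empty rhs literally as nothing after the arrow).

aba->bb; baa->

  | aabab => abbb
  | baaabba => abba
  | baabb => bb
  | baaabaabb => abaabb => bbabb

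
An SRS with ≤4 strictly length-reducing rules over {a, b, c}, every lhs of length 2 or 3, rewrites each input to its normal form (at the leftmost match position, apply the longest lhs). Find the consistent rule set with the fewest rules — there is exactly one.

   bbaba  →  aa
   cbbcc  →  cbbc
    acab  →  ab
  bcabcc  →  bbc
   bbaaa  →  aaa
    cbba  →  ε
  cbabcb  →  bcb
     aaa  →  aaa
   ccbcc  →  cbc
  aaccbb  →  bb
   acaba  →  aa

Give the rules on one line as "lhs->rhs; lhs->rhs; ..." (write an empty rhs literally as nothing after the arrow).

ac->; ba->a; ca->; cc->c

  | bbaba => baba => aba => aa
  | cbbcc => cbbc
  | acab => ab
  | bcabcc => bbcc => bbc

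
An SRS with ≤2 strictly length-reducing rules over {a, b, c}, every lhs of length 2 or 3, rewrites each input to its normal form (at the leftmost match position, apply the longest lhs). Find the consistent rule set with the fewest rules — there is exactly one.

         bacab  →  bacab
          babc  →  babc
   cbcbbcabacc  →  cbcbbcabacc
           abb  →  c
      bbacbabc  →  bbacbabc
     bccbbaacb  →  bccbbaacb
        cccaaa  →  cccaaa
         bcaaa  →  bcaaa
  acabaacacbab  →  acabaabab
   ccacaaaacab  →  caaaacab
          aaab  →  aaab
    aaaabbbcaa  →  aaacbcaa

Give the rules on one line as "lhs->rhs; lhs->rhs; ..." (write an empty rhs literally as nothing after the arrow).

abb->c; cac->

  | bacab
  | babc
  | cbcbbcabacc
  | abb => c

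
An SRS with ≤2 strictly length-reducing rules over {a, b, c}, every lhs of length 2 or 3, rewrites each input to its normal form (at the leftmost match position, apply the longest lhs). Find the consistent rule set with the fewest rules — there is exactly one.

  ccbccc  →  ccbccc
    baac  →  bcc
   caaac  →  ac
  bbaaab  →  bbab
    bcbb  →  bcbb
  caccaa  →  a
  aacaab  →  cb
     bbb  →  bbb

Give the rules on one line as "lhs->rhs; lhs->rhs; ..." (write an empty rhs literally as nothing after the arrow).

aa->c; ca->a

  | ccbccc
  | baac => bcc
  | caaac => aaac => cac => ac
  | bbaaab => bbcab => bbab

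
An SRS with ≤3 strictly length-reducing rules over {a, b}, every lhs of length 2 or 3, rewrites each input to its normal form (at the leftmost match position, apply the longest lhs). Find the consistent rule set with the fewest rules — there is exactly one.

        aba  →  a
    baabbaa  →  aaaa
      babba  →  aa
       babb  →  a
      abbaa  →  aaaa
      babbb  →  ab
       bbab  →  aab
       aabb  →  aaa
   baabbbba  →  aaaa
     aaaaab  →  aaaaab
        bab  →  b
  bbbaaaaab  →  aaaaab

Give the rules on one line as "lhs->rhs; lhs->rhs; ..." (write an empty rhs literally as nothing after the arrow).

ba->; bb->a

  | aba => a
  | baabbaa => abbaa => aaaa
  | babba => bba => aa
  | babb => bb => a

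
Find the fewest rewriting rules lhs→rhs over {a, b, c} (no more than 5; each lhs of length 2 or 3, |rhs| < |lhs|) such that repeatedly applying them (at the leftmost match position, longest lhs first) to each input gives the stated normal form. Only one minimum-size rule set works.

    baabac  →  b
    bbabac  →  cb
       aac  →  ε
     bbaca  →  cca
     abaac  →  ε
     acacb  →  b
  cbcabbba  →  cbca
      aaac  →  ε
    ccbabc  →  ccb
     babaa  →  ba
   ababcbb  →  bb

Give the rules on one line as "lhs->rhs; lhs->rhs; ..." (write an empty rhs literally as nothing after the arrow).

  | baabac => babac => baac => bac => b
  | bbabac => cbac => cb
  | aac => ac => ε
  | bbaca => cca

aa->a; ab->a; ac->; bba->c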